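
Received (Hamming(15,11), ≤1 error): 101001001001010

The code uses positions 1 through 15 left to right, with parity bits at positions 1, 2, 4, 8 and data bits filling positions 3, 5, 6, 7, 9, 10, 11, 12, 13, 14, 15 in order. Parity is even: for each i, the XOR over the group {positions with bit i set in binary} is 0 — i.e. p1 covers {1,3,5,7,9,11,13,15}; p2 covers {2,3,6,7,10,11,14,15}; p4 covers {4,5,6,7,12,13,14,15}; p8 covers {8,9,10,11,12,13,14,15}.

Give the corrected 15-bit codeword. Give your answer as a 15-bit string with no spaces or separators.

101001001001011

s1 (pos 1,3,5,7,9,11,13,15): 1⊕1⊕0⊕0⊕1⊕0⊕0⊕0 = 1
s2 (pos 2,3,6,7,10,11,14,15): 0⊕1⊕1⊕0⊕0⊕0⊕1⊕0 = 1
s4 (pos 4,5,6,7,12,13,14,15): 0⊕0⊕1⊕0⊕1⊕0⊕1⊕0 = 1
s8 (pos 8,9,10,11,12,13,14,15): 0⊕1⊕0⊕0⊕1⊕0⊕1⊕0 = 1
Syndrome s8…s1 = 1111 → error at position 15.
Flip position 15: 101001001001010 → 101001001001011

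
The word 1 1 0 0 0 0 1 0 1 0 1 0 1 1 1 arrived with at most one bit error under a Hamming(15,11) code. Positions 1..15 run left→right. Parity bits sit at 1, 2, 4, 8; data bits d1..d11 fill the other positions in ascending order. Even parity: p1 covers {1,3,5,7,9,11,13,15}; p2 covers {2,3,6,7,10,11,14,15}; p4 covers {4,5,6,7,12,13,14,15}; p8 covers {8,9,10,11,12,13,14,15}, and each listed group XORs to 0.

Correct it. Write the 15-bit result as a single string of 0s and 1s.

s1 (pos 1,3,5,7,9,11,13,15): 1⊕0⊕0⊕1⊕1⊕1⊕1⊕1 = 0
s2 (pos 2,3,6,7,10,11,14,15): 1⊕0⊕0⊕1⊕0⊕1⊕1⊕1 = 1
s4 (pos 4,5,6,7,12,13,14,15): 0⊕0⊕0⊕1⊕0⊕1⊕1⊕1 = 0
s8 (pos 8,9,10,11,12,13,14,15): 0⊕1⊕0⊕1⊕0⊕1⊕1⊕1 = 1
Syndrome s8…s1 = 1010 → error at position 10.
Flip position 10: 110000101010111 → 110000101110111

110000101110111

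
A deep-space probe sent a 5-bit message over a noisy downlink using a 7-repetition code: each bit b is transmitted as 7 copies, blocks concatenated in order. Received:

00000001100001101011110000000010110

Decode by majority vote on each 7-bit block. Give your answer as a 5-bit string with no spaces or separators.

00100

Block 1 (0000000): 0 ones → 0
Block 2 (1100001): 3 ones → 0
Block 3 (1010111): 5 ones → 1
Block 4 (1000000): 1 one → 0
Block 5 (0010110): 3 ones → 0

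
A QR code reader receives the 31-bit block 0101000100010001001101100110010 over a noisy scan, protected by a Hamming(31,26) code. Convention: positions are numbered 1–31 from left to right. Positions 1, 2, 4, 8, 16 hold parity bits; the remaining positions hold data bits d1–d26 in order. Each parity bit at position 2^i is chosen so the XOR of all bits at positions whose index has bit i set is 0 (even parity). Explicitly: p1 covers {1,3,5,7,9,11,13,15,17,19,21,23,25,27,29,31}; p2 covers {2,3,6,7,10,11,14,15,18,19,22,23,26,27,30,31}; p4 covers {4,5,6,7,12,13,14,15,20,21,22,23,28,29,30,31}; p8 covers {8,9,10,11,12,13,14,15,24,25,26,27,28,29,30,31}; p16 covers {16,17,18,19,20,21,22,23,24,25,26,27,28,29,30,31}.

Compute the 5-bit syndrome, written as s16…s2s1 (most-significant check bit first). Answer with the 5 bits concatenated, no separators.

01011

s1 (pos 1,3,5,7,9,11,13,15,17,19,21,23,25,27,29,31): 0⊕0⊕0⊕0⊕0⊕0⊕0⊕0⊕0⊕1⊕0⊕1⊕0⊕1⊕0⊕0 = 1
s2 (pos 2,3,6,7,10,11,14,15,18,19,22,23,26,27,30,31): 1⊕0⊕0⊕0⊕0⊕0⊕0⊕0⊕0⊕1⊕1⊕1⊕1⊕1⊕1⊕0 = 1
s4 (pos 4,5,6,7,12,13,14,15,20,21,22,23,28,29,30,31): 1⊕0⊕0⊕0⊕1⊕0⊕0⊕0⊕1⊕0⊕1⊕1⊕0⊕0⊕1⊕0 = 0
s8 (pos 8,9,10,11,12,13,14,15,24,25,26,27,28,29,30,31): 1⊕0⊕0⊕0⊕1⊕0⊕0⊕0⊕0⊕0⊕1⊕1⊕0⊕0⊕1⊕0 = 1
s16 (pos 16,17,18,19,20,21,22,23,24,25,26,27,28,29,30,31): 1⊕0⊕0⊕1⊕1⊕0⊕1⊕1⊕0⊕0⊕1⊕1⊕0⊕0⊕1⊕0 = 0
Syndrome s16…s1 = 01011 → error at position 11.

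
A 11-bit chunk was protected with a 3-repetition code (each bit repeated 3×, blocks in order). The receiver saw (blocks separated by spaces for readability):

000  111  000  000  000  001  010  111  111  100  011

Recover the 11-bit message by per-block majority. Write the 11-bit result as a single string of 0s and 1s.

Block 1 (000): 0 ones → 0
Block 2 (111): 3 ones → 1
Block 3 (000): 0 ones → 0
Block 4 (000): 0 ones → 0
Block 5 (000): 0 ones → 0
Block 6 (001): 1 one → 0
Block 7 (010): 1 one → 0
Block 8 (111): 3 ones → 1
Block 9 (111): 3 ones → 1
Block 10 (100): 1 one → 0
Block 11 (011): 2 ones → 1

01000001101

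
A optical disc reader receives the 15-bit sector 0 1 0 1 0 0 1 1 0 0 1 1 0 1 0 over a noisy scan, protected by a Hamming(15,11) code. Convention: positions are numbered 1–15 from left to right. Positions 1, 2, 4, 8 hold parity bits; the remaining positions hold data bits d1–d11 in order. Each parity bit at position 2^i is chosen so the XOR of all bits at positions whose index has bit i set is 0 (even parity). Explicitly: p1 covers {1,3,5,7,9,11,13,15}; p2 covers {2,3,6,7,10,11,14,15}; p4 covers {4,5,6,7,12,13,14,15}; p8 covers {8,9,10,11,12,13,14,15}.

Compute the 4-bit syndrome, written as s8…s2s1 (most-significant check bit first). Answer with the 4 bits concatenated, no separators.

s1 (pos 1,3,5,7,9,11,13,15): 0⊕0⊕0⊕1⊕0⊕1⊕0⊕0 = 0
s2 (pos 2,3,6,7,10,11,14,15): 1⊕0⊕0⊕1⊕0⊕1⊕1⊕0 = 0
s4 (pos 4,5,6,7,12,13,14,15): 1⊕0⊕0⊕1⊕1⊕0⊕1⊕0 = 0
s8 (pos 8,9,10,11,12,13,14,15): 1⊕0⊕0⊕1⊕1⊕0⊕1⊕0 = 0
Syndrome s8…s1 = 0000 → no error.

0000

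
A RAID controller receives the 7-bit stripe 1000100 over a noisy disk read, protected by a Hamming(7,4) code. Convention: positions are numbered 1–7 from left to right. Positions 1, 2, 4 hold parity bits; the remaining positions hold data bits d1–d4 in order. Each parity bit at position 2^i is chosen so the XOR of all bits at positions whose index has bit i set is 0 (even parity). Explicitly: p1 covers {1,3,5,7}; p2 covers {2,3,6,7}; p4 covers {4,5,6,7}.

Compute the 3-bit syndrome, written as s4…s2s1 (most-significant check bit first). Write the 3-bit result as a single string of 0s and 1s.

s1 (pos 1,3,5,7): 1⊕0⊕1⊕0 = 0
s2 (pos 2,3,6,7): 0⊕0⊕0⊕0 = 0
s4 (pos 4,5,6,7): 0⊕1⊕0⊕0 = 1
Syndrome s4…s1 = 100 → error at position 4.

100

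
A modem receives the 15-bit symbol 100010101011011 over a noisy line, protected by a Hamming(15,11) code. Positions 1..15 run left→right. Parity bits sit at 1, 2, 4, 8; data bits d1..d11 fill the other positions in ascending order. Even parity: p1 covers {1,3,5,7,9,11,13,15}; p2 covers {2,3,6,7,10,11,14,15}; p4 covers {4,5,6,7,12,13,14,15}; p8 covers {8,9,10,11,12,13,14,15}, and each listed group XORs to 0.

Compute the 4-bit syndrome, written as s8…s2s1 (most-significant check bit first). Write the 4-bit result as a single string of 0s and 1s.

1100

s1 (pos 1,3,5,7,9,11,13,15): 1⊕0⊕1⊕1⊕1⊕1⊕0⊕1 = 0
s2 (pos 2,3,6,7,10,11,14,15): 0⊕0⊕0⊕1⊕0⊕1⊕1⊕1 = 0
s4 (pos 4,5,6,7,12,13,14,15): 0⊕1⊕0⊕1⊕1⊕0⊕1⊕1 = 1
s8 (pos 8,9,10,11,12,13,14,15): 0⊕1⊕0⊕1⊕1⊕0⊕1⊕1 = 1
Syndrome s8…s1 = 1100 → error at position 12.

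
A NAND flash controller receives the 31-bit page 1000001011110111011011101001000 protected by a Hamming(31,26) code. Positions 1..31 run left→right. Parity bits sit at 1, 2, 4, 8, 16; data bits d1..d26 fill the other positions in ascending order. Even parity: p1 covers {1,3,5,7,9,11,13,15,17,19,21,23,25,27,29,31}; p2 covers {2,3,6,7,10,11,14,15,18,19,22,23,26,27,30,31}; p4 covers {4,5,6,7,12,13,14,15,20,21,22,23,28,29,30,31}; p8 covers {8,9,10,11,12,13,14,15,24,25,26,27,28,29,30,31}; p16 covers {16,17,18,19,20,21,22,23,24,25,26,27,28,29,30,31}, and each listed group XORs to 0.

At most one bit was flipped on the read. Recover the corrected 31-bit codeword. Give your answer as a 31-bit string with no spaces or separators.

s1 (pos 1,3,5,7,9,11,13,15,17,19,21,23,25,27,29,31): 1⊕0⊕0⊕1⊕1⊕1⊕0⊕1⊕0⊕1⊕1⊕1⊕1⊕0⊕0⊕0 = 1
s2 (pos 2,3,6,7,10,11,14,15,18,19,22,23,26,27,30,31): 0⊕0⊕0⊕1⊕1⊕1⊕1⊕1⊕1⊕1⊕1⊕1⊕0⊕0⊕0⊕0 = 1
s4 (pos 4,5,6,7,12,13,14,15,20,21,22,23,28,29,30,31): 0⊕0⊕0⊕1⊕1⊕0⊕1⊕1⊕0⊕1⊕1⊕1⊕1⊕0⊕0⊕0 = 0
s8 (pos 8,9,10,11,12,13,14,15,24,25,26,27,28,29,30,31): 0⊕1⊕1⊕1⊕1⊕0⊕1⊕1⊕0⊕1⊕0⊕0⊕1⊕0⊕0⊕0 = 0
s16 (pos 16,17,18,19,20,21,22,23,24,25,26,27,28,29,30,31): 1⊕0⊕1⊕1⊕0⊕1⊕1⊕1⊕0⊕1⊕0⊕0⊕1⊕0⊕0⊕0 = 0
Syndrome s16…s1 = 00011 → error at position 3.
Flip position 3: 1000001011110111011011101001000 → 1010001011110111011011101001000

1010001011110111011011101001000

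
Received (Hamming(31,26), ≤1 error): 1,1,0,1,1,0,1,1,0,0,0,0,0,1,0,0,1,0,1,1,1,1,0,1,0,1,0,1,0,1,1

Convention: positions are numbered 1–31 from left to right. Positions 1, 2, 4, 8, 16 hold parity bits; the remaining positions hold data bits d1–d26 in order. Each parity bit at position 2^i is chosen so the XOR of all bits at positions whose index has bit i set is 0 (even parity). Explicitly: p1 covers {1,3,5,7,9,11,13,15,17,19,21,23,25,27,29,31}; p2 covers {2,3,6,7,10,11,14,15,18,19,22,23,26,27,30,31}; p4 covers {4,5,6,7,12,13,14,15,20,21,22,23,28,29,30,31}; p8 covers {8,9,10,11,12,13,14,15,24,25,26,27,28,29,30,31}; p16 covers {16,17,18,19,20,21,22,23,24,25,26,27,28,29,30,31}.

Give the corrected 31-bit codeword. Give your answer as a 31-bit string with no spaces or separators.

1101101110000100101111010101011

s1 (pos 1,3,5,7,9,11,13,15,17,19,21,23,25,27,29,31): 1⊕0⊕1⊕1⊕0⊕0⊕0⊕0⊕1⊕1⊕1⊕0⊕0⊕0⊕0⊕1 = 1
s2 (pos 2,3,6,7,10,11,14,15,18,19,22,23,26,27,30,31): 1⊕0⊕0⊕1⊕0⊕0⊕1⊕0⊕0⊕1⊕1⊕0⊕1⊕0⊕1⊕1 = 0
s4 (pos 4,5,6,7,12,13,14,15,20,21,22,23,28,29,30,31): 1⊕1⊕0⊕1⊕0⊕0⊕1⊕0⊕1⊕1⊕1⊕0⊕1⊕0⊕1⊕1 = 0
s8 (pos 8,9,10,11,12,13,14,15,24,25,26,27,28,29,30,31): 1⊕0⊕0⊕0⊕0⊕0⊕1⊕0⊕1⊕0⊕1⊕0⊕1⊕0⊕1⊕1 = 1
s16 (pos 16,17,18,19,20,21,22,23,24,25,26,27,28,29,30,31): 0⊕1⊕0⊕1⊕1⊕1⊕1⊕0⊕1⊕0⊕1⊕0⊕1⊕0⊕1⊕1 = 0
Syndrome s16…s1 = 01001 → error at position 9.
Flip position 9: 1101101100000100101111010101011 → 1101101110000100101111010101011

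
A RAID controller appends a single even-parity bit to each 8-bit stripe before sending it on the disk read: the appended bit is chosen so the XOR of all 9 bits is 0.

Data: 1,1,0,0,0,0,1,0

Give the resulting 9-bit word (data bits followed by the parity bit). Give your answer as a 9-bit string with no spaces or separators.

XOR of the 8 data bits: 1⊕1⊕0⊕0⊕0⊕0⊕1⊕0 = 1
Parity bit = 1 (so all 9 bits XOR to 0).

110000101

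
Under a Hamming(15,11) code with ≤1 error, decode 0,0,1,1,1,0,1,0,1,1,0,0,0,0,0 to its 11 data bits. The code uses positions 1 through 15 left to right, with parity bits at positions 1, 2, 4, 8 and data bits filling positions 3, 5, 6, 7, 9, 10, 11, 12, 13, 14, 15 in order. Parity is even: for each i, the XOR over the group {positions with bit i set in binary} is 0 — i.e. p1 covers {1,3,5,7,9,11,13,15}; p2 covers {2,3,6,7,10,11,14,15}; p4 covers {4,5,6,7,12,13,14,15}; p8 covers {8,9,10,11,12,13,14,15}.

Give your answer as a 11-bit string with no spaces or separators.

11111100000

s1 (pos 1,3,5,7,9,11,13,15): 0⊕1⊕1⊕1⊕1⊕0⊕0⊕0 = 0
s2 (pos 2,3,6,7,10,11,14,15): 0⊕1⊕0⊕1⊕1⊕0⊕0⊕0 = 1
s4 (pos 4,5,6,7,12,13,14,15): 1⊕1⊕0⊕1⊕0⊕0⊕0⊕0 = 1
s8 (pos 8,9,10,11,12,13,14,15): 0⊕1⊕1⊕0⊕0⊕0⊕0⊕0 = 0
Syndrome s8…s1 = 0110 → error at position 6.
Flip position 6: 001110101100000 → 001111101100000
Read data bits from positions 3,5,6,7,9,10,11,12,13,14,15: 11111100000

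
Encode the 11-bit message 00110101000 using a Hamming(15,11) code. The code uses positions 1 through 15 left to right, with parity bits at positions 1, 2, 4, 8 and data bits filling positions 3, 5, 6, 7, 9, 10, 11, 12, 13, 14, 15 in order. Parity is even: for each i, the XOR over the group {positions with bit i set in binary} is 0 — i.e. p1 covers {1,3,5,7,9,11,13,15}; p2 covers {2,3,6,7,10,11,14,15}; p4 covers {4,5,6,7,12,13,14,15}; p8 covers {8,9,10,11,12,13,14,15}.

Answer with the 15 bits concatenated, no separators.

110101100101000

Place data at non-parity positions: p1 p2 0 p4 0 1 1 p8 0 1 0 1 0 0 0
p1 (pos 1,3,5,7,9,11,13,15): XOR of data positions = 0⊕0⊕1⊕0⊕0⊕0⊕0 = 1
p2 (pos 2,3,6,7,10,11,14,15): XOR of data positions = 0⊕1⊕1⊕1⊕0⊕0⊕0 = 1
p4 (pos 4,5,6,7,12,13,14,15): XOR of data positions = 0⊕1⊕1⊕1⊕0⊕0⊕0 = 1
p8 (pos 8,9,10,11,12,13,14,15): XOR of data positions = 0⊕1⊕0⊕1⊕0⊕0⊕0 = 0
Codeword: 110101100101000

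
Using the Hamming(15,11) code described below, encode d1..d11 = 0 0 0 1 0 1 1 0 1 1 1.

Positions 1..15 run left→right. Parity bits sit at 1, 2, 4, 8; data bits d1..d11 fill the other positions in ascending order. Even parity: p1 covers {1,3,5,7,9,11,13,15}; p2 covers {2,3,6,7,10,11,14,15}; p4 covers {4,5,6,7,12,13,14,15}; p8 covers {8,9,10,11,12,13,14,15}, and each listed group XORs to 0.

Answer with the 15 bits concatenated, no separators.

Place data at non-parity positions: p1 p2 0 p4 0 0 1 p8 0 1 1 0 1 1 1
p1 (pos 1,3,5,7,9,11,13,15): XOR of data positions = 0⊕0⊕1⊕0⊕1⊕1⊕1 = 0
p2 (pos 2,3,6,7,10,11,14,15): XOR of data positions = 0⊕0⊕1⊕1⊕1⊕1⊕1 = 1
p4 (pos 4,5,6,7,12,13,14,15): XOR of data positions = 0⊕0⊕1⊕0⊕1⊕1⊕1 = 0
p8 (pos 8,9,10,11,12,13,14,15): XOR of data positions = 0⊕1⊕1⊕0⊕1⊕1⊕1 = 1
Codeword: 010000110110111

010000110110111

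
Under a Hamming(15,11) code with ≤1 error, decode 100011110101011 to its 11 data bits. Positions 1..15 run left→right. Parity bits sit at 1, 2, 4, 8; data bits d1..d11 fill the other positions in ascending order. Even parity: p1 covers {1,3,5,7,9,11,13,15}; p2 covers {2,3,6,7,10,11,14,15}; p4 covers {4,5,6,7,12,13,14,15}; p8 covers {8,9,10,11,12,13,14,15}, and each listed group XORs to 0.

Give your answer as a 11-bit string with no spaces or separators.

s1 (pos 1,3,5,7,9,11,13,15): 1⊕0⊕1⊕1⊕0⊕0⊕0⊕1 = 0
s2 (pos 2,3,6,7,10,11,14,15): 0⊕0⊕1⊕1⊕1⊕0⊕1⊕1 = 1
s4 (pos 4,5,6,7,12,13,14,15): 0⊕1⊕1⊕1⊕1⊕0⊕1⊕1 = 0
s8 (pos 8,9,10,11,12,13,14,15): 1⊕0⊕1⊕0⊕1⊕0⊕1⊕1 = 1
Syndrome s8…s1 = 1010 → error at position 10.
Flip position 10: 100011110101011 → 100011110001011
Read data bits from positions 3,5,6,7,9,10,11,12,13,14,15: 01110001011

01110001011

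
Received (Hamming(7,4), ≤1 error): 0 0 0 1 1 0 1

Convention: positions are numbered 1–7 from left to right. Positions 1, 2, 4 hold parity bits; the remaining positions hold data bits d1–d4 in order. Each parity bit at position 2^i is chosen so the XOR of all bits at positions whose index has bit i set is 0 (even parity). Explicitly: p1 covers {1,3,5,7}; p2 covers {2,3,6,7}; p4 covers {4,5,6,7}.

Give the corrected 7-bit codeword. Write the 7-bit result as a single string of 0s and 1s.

0001111

s1 (pos 1,3,5,7): 0⊕0⊕1⊕1 = 0
s2 (pos 2,3,6,7): 0⊕0⊕0⊕1 = 1
s4 (pos 4,5,6,7): 1⊕1⊕0⊕1 = 1
Syndrome s4…s1 = 110 → error at position 6.
Flip position 6: 0001101 → 0001111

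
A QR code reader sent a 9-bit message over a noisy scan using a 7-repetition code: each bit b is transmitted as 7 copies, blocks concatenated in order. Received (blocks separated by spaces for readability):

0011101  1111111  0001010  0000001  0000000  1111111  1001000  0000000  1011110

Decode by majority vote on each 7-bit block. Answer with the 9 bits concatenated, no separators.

110001001

Block 1 (0011101): 4 ones → 1
Block 2 (1111111): 7 ones → 1
Block 3 (0001010): 2 ones → 0
Block 4 (0000001): 1 one → 0
Block 5 (0000000): 0 ones → 0
Block 6 (1111111): 7 ones → 1
Block 7 (1001000): 2 ones → 0
Block 8 (0000000): 0 ones → 0
Block 9 (1011110): 5 ones → 1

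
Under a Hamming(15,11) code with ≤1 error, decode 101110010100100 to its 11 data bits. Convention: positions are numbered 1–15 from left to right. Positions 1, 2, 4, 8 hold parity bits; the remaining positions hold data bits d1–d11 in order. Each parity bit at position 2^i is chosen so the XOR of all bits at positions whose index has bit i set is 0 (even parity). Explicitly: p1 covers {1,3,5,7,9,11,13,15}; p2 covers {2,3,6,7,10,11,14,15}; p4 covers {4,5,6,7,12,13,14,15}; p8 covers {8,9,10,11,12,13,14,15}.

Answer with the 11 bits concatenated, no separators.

s1 (pos 1,3,5,7,9,11,13,15): 1⊕1⊕1⊕0⊕0⊕0⊕1⊕0 = 0
s2 (pos 2,3,6,7,10,11,14,15): 0⊕1⊕0⊕0⊕1⊕0⊕0⊕0 = 0
s4 (pos 4,5,6,7,12,13,14,15): 1⊕1⊕0⊕0⊕0⊕1⊕0⊕0 = 1
s8 (pos 8,9,10,11,12,13,14,15): 1⊕0⊕1⊕0⊕0⊕1⊕0⊕0 = 1
Syndrome s8…s1 = 1100 → error at position 12.
Flip position 12: 101110010100100 → 101110010101100
Read data bits from positions 3,5,6,7,9,10,11,12,13,14,15: 11000101100

11000101100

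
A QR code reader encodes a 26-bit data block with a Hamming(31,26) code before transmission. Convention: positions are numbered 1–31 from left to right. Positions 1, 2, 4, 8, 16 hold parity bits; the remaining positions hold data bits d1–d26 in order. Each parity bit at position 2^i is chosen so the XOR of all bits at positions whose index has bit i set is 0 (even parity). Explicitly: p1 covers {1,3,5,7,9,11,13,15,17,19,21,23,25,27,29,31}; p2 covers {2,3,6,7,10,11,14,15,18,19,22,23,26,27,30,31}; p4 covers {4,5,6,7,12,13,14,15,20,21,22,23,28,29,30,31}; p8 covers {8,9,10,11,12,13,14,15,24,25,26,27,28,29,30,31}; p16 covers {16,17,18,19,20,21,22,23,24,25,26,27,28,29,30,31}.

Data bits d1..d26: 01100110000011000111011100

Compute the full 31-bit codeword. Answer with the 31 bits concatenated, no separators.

1101110101100000011000111011100

Place data at non-parity positions: p1 p2 0 p4 1 1 0 p8 0 1 1 0 0 0 0 p16 0 1 1 0 0 0 1 1 1 0 1 1 1 0 0
p1 (pos 1,3,5,7,9,11,13,15,17,19,21,23,25,27,29,31): XOR of data positions = 0⊕1⊕0⊕0⊕1⊕0⊕0⊕0⊕1⊕0⊕1⊕1⊕1⊕1⊕0 = 1
p2 (pos 2,3,6,7,10,11,14,15,18,19,22,23,26,27,30,31): XOR of data positions = 0⊕1⊕0⊕1⊕1⊕0⊕0⊕1⊕1⊕0⊕1⊕0⊕1⊕0⊕0 = 1
p4 (pos 4,5,6,7,12,13,14,15,20,21,22,23,28,29,30,31): XOR of data positions = 1⊕1⊕0⊕0⊕0⊕0⊕0⊕0⊕0⊕0⊕1⊕1⊕1⊕0⊕0 = 1
p8 (pos 8,9,10,11,12,13,14,15,24,25,26,27,28,29,30,31): XOR of data positions = 0⊕1⊕1⊕0⊕0⊕0⊕0⊕1⊕1⊕0⊕1⊕1⊕1⊕0⊕0 = 1
p16 (pos 16,17,18,19,20,21,22,23,24,25,26,27,28,29,30,31): XOR of data positions = 0⊕1⊕1⊕0⊕0⊕0⊕1⊕1⊕1⊕0⊕1⊕1⊕1⊕0⊕0 = 0
Codeword: 1101110101100000011000111011100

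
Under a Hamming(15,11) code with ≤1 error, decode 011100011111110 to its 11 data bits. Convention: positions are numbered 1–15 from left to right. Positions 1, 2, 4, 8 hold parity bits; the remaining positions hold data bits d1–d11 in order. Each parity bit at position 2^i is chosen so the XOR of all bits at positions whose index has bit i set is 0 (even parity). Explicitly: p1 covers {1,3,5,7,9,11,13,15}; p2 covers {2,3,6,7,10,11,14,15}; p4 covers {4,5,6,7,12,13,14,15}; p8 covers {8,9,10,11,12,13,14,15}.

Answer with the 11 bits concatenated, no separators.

10001011110

s1 (pos 1,3,5,7,9,11,13,15): 0⊕1⊕0⊕0⊕1⊕1⊕1⊕0 = 0
s2 (pos 2,3,6,7,10,11,14,15): 1⊕1⊕0⊕0⊕1⊕1⊕1⊕0 = 1
s4 (pos 4,5,6,7,12,13,14,15): 1⊕0⊕0⊕0⊕1⊕1⊕1⊕0 = 0
s8 (pos 8,9,10,11,12,13,14,15): 1⊕1⊕1⊕1⊕1⊕1⊕1⊕0 = 1
Syndrome s8…s1 = 1010 → error at position 10.
Flip position 10: 011100011111110 → 011100011011110
Read data bits from positions 3,5,6,7,9,10,11,12,13,14,15: 10001011110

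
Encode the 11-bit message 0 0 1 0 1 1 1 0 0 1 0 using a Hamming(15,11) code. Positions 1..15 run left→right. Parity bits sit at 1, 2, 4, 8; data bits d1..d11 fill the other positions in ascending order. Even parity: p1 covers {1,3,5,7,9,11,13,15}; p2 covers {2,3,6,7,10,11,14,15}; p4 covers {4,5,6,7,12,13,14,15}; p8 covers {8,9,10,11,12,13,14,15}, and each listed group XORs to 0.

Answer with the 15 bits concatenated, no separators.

000001001110010

Place data at non-parity positions: p1 p2 0 p4 0 1 0 p8 1 1 1 0 0 1 0
p1 (pos 1,3,5,7,9,11,13,15): XOR of data positions = 0⊕0⊕0⊕1⊕1⊕0⊕0 = 0
p2 (pos 2,3,6,7,10,11,14,15): XOR of data positions = 0⊕1⊕0⊕1⊕1⊕1⊕0 = 0
p4 (pos 4,5,6,7,12,13,14,15): XOR of data positions = 0⊕1⊕0⊕0⊕0⊕1⊕0 = 0
p8 (pos 8,9,10,11,12,13,14,15): XOR of data positions = 1⊕1⊕1⊕0⊕0⊕1⊕0 = 0
Codeword: 000001001110010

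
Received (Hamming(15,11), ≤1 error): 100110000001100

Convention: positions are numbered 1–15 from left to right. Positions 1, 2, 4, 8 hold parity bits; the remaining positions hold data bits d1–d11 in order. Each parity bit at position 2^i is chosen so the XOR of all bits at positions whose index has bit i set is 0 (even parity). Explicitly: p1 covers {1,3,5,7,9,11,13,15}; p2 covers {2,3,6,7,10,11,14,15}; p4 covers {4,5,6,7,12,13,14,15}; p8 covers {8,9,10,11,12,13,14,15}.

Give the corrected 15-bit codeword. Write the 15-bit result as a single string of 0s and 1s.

000110000001100

s1 (pos 1,3,5,7,9,11,13,15): 1⊕0⊕1⊕0⊕0⊕0⊕1⊕0 = 1
s2 (pos 2,3,6,7,10,11,14,15): 0⊕0⊕0⊕0⊕0⊕0⊕0⊕0 = 0
s4 (pos 4,5,6,7,12,13,14,15): 1⊕1⊕0⊕0⊕1⊕1⊕0⊕0 = 0
s8 (pos 8,9,10,11,12,13,14,15): 0⊕0⊕0⊕0⊕1⊕1⊕0⊕0 = 0
Syndrome s8…s1 = 0001 → error at position 1.
Flip position 1: 100110000001100 → 000110000001100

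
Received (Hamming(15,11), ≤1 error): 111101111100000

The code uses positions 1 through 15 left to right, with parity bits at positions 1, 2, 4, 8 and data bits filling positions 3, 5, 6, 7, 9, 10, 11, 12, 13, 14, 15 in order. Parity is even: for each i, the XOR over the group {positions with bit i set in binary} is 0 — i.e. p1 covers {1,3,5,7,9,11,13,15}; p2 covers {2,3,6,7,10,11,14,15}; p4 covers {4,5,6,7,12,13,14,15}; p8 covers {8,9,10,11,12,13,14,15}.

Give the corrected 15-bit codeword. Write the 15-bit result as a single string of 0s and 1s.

111101111100010

s1 (pos 1,3,5,7,9,11,13,15): 1⊕1⊕0⊕1⊕1⊕0⊕0⊕0 = 0
s2 (pos 2,3,6,7,10,11,14,15): 1⊕1⊕1⊕1⊕1⊕0⊕0⊕0 = 1
s4 (pos 4,5,6,7,12,13,14,15): 1⊕0⊕1⊕1⊕0⊕0⊕0⊕0 = 1
s8 (pos 8,9,10,11,12,13,14,15): 1⊕1⊕1⊕0⊕0⊕0⊕0⊕0 = 1
Syndrome s8…s1 = 1110 → error at position 14.
Flip position 14: 111101111100000 → 111101111100010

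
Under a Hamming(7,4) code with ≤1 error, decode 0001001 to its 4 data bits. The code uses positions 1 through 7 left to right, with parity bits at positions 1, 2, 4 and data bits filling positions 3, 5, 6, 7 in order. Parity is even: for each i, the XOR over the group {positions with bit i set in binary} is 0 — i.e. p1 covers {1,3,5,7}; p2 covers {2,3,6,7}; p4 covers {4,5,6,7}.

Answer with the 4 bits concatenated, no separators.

1001

s1 (pos 1,3,5,7): 0⊕0⊕0⊕1 = 1
s2 (pos 2,3,6,7): 0⊕0⊕0⊕1 = 1
s4 (pos 4,5,6,7): 1⊕0⊕0⊕1 = 0
Syndrome s4…s1 = 011 → error at position 3.
Flip position 3: 0001001 → 0011001
Read data bits from positions 3,5,6,7: 1001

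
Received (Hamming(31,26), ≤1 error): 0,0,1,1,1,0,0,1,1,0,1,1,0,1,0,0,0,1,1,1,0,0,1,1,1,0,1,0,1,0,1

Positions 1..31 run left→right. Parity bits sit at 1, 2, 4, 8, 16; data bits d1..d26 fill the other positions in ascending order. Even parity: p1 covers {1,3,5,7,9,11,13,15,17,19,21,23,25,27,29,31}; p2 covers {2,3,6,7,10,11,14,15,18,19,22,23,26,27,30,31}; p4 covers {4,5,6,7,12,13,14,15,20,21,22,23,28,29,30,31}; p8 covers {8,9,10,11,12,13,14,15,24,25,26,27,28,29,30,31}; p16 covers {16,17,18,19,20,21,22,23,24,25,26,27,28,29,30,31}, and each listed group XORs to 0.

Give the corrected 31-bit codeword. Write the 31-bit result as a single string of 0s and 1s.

s1 (pos 1,3,5,7,9,11,13,15,17,19,21,23,25,27,29,31): 0⊕1⊕1⊕0⊕1⊕1⊕0⊕0⊕0⊕1⊕0⊕1⊕1⊕1⊕1⊕1 = 0
s2 (pos 2,3,6,7,10,11,14,15,18,19,22,23,26,27,30,31): 0⊕1⊕0⊕0⊕0⊕1⊕1⊕0⊕1⊕1⊕0⊕1⊕0⊕1⊕0⊕1 = 0
s4 (pos 4,5,6,7,12,13,14,15,20,21,22,23,28,29,30,31): 1⊕1⊕0⊕0⊕1⊕0⊕1⊕0⊕1⊕0⊕0⊕1⊕0⊕1⊕0⊕1 = 0
s8 (pos 8,9,10,11,12,13,14,15,24,25,26,27,28,29,30,31): 1⊕1⊕0⊕1⊕1⊕0⊕1⊕0⊕1⊕1⊕0⊕1⊕0⊕1⊕0⊕1 = 0
s16 (pos 16,17,18,19,20,21,22,23,24,25,26,27,28,29,30,31): 0⊕0⊕1⊕1⊕1⊕0⊕0⊕1⊕1⊕1⊕0⊕1⊕0⊕1⊕0⊕1 = 1
Syndrome s16…s1 = 10000 → error at position 16.
Flip position 16: 0011100110110100011100111010101 → 0011100110110101011100111010101

0011100110110101011100111010101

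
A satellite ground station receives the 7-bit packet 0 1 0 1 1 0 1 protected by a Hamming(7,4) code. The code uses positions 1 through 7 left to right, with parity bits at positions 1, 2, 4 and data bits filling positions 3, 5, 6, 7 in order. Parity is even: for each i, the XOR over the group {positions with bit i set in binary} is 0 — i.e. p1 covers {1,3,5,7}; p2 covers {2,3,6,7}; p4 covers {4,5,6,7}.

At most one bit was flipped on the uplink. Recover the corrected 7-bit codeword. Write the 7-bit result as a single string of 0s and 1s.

s1 (pos 1,3,5,7): 0⊕0⊕1⊕1 = 0
s2 (pos 2,3,6,7): 1⊕0⊕0⊕1 = 0
s4 (pos 4,5,6,7): 1⊕1⊕0⊕1 = 1
Syndrome s4…s1 = 100 → error at position 4.
Flip position 4: 0101101 → 0100101

0100101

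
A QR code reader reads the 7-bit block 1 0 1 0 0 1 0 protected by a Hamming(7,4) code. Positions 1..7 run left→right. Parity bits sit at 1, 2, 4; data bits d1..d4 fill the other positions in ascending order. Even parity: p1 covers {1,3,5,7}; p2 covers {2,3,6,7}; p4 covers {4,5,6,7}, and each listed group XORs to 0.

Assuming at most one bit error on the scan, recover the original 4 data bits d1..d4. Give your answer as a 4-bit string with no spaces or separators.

s1 (pos 1,3,5,7): 1⊕1⊕0⊕0 = 0
s2 (pos 2,3,6,7): 0⊕1⊕1⊕0 = 0
s4 (pos 4,5,6,7): 0⊕0⊕1⊕0 = 1
Syndrome s4…s1 = 100 → error at position 4.
Flip position 4: 1010010 → 1011010
Read data bits from positions 3,5,6,7: 1010

1010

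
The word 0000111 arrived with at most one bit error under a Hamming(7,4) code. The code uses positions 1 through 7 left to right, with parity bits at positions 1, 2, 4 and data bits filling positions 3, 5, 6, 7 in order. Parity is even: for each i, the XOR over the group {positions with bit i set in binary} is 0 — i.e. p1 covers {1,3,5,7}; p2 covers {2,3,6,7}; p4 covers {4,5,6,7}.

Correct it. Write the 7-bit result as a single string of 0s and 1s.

0001111

s1 (pos 1,3,5,7): 0⊕0⊕1⊕1 = 0
s2 (pos 2,3,6,7): 0⊕0⊕1⊕1 = 0
s4 (pos 4,5,6,7): 0⊕1⊕1⊕1 = 1
Syndrome s4…s1 = 100 → error at position 4.
Flip position 4: 0000111 → 0001111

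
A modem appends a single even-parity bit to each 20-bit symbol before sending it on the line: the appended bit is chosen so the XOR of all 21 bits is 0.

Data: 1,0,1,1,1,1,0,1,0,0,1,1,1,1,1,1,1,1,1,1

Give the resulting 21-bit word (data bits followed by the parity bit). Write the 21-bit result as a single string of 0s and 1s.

101111010011111111110

XOR of the 20 data bits: 1⊕0⊕1⊕1⊕1⊕1⊕0⊕1⊕0⊕0⊕1⊕1⊕1⊕1⊕1⊕1⊕1⊕1⊕1⊕1 = 0
Parity bit = 0 (so all 21 bits XOR to 0).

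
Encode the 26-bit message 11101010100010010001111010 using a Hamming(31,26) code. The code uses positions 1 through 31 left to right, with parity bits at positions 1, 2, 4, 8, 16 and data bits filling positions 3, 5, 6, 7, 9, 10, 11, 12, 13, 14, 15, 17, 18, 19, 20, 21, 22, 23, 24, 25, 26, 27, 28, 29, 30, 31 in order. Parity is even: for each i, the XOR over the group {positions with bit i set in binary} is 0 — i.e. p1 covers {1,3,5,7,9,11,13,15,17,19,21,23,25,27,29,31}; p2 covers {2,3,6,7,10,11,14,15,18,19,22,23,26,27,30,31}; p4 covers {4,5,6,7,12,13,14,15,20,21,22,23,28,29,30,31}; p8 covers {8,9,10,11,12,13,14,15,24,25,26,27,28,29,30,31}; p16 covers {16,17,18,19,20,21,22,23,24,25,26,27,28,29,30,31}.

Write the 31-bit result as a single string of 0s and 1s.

Place data at non-parity positions: p1 p2 1 p4 1 1 0 p8 1 0 1 0 1 0 0 p16 0 1 0 0 1 0 0 0 1 1 1 1 0 1 0
p1 (pos 1,3,5,7,9,11,13,15,17,19,21,23,25,27,29,31): XOR of data positions = 1⊕1⊕0⊕1⊕1⊕1⊕0⊕0⊕0⊕1⊕0⊕1⊕1⊕0⊕0 = 0
p2 (pos 2,3,6,7,10,11,14,15,18,19,22,23,26,27,30,31): XOR of data positions = 1⊕1⊕0⊕0⊕1⊕0⊕0⊕1⊕0⊕0⊕0⊕1⊕1⊕1⊕0 = 1
p4 (pos 4,5,6,7,12,13,14,15,20,21,22,23,28,29,30,31): XOR of data positions = 1⊕1⊕0⊕0⊕1⊕0⊕0⊕0⊕1⊕0⊕0⊕1⊕0⊕1⊕0 = 0
p8 (pos 8,9,10,11,12,13,14,15,24,25,26,27,28,29,30,31): XOR of data positions = 1⊕0⊕1⊕0⊕1⊕0⊕0⊕0⊕1⊕1⊕1⊕1⊕0⊕1⊕0 = 0
p16 (pos 16,17,18,19,20,21,22,23,24,25,26,27,28,29,30,31): XOR of data positions = 0⊕1⊕0⊕0⊕1⊕0⊕0⊕0⊕1⊕1⊕1⊕1⊕0⊕1⊕0 = 1
Codeword: 0110110010101001010010001111010

0110110010101001010010001111010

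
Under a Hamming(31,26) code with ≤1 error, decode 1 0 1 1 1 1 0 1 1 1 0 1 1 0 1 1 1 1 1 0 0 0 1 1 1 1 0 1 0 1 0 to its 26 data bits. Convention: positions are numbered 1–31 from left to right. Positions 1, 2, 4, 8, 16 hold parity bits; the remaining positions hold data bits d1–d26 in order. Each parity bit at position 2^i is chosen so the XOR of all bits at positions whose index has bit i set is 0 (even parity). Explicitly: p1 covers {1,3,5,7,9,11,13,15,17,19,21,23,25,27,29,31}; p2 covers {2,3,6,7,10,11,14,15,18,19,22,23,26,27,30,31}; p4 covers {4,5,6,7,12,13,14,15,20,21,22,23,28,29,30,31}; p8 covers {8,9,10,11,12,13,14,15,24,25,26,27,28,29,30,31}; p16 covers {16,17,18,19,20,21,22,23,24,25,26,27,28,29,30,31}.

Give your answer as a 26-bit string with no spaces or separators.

11101101111111000111101010

s1 (pos 1,3,5,7,9,11,13,15,17,19,21,23,25,27,29,31): 1⊕1⊕1⊕0⊕1⊕0⊕1⊕1⊕1⊕1⊕0⊕1⊕1⊕0⊕0⊕0 = 0
s2 (pos 2,3,6,7,10,11,14,15,18,19,22,23,26,27,30,31): 0⊕1⊕1⊕0⊕1⊕0⊕0⊕1⊕1⊕1⊕0⊕1⊕1⊕0⊕1⊕0 = 1
s4 (pos 4,5,6,7,12,13,14,15,20,21,22,23,28,29,30,31): 1⊕1⊕1⊕0⊕1⊕1⊕0⊕1⊕0⊕0⊕0⊕1⊕1⊕0⊕1⊕0 = 1
s8 (pos 8,9,10,11,12,13,14,15,24,25,26,27,28,29,30,31): 1⊕1⊕1⊕0⊕1⊕1⊕0⊕1⊕1⊕1⊕1⊕0⊕1⊕0⊕1⊕0 = 1
s16 (pos 16,17,18,19,20,21,22,23,24,25,26,27,28,29,30,31): 1⊕1⊕1⊕1⊕0⊕0⊕0⊕1⊕1⊕1⊕1⊕0⊕1⊕0⊕1⊕0 = 0
Syndrome s16…s1 = 01110 → error at position 14.
Flip position 14: 1011110111011011111000111101010 → 1011110111011111111000111101010
Read data bits from positions 3,5,6,7,9,10,11,12,13,14,15,17,18,19,20,21,22,23,24,25,26,27,28,29,30,31: 11101101111111000111101010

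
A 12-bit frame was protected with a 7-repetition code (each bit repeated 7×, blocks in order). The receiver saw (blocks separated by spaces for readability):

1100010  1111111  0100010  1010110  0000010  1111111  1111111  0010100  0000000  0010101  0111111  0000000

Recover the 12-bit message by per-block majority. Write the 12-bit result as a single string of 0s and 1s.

Block 1 (1100010): 3 ones → 0
Block 2 (1111111): 7 ones → 1
Block 3 (0100010): 2 ones → 0
Block 4 (1010110): 4 ones → 1
Block 5 (0000010): 1 one → 0
Block 6 (1111111): 7 ones → 1
Block 7 (1111111): 7 ones → 1
Block 8 (0010100): 2 ones → 0
Block 9 (0000000): 0 ones → 0
Block 10 (0010101): 3 ones → 0
Block 11 (0111111): 6 ones → 1
Block 12 (0000000): 0 ones → 0

010101100010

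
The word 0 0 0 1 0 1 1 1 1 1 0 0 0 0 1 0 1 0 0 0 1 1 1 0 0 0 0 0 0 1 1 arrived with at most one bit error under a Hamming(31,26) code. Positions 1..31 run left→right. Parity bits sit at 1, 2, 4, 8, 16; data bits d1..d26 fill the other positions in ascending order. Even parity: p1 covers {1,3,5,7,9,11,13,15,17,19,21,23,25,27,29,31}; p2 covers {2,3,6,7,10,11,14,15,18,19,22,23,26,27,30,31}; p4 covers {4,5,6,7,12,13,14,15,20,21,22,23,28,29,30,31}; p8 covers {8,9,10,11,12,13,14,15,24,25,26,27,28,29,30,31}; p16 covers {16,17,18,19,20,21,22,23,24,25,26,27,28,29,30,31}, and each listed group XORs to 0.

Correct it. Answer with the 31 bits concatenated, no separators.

0001111111000010100011100000011

s1 (pos 1,3,5,7,9,11,13,15,17,19,21,23,25,27,29,31): 0⊕0⊕0⊕1⊕1⊕0⊕0⊕1⊕1⊕0⊕1⊕1⊕0⊕0⊕0⊕1 = 1
s2 (pos 2,3,6,7,10,11,14,15,18,19,22,23,26,27,30,31): 0⊕0⊕1⊕1⊕1⊕0⊕0⊕1⊕0⊕0⊕1⊕1⊕0⊕0⊕1⊕1 = 0
s4 (pos 4,5,6,7,12,13,14,15,20,21,22,23,28,29,30,31): 1⊕0⊕1⊕1⊕0⊕0⊕0⊕1⊕0⊕1⊕1⊕1⊕0⊕0⊕1⊕1 = 1
s8 (pos 8,9,10,11,12,13,14,15,24,25,26,27,28,29,30,31): 1⊕1⊕1⊕0⊕0⊕0⊕0⊕1⊕0⊕0⊕0⊕0⊕0⊕0⊕1⊕1 = 0
s16 (pos 16,17,18,19,20,21,22,23,24,25,26,27,28,29,30,31): 0⊕1⊕0⊕0⊕0⊕1⊕1⊕1⊕0⊕0⊕0⊕0⊕0⊕0⊕1⊕1 = 0
Syndrome s16…s1 = 00101 → error at position 5.
Flip position 5: 0001011111000010100011100000011 → 0001111111000010100011100000011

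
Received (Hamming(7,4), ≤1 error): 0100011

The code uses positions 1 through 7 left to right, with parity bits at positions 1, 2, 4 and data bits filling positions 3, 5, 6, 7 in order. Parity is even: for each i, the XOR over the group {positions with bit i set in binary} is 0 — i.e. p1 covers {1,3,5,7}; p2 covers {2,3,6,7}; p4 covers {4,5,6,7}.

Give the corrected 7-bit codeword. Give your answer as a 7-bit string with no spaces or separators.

s1 (pos 1,3,5,7): 0⊕0⊕0⊕1 = 1
s2 (pos 2,3,6,7): 1⊕0⊕1⊕1 = 1
s4 (pos 4,5,6,7): 0⊕0⊕1⊕1 = 0
Syndrome s4…s1 = 011 → error at position 3.
Flip position 3: 0100011 → 0110011

0110011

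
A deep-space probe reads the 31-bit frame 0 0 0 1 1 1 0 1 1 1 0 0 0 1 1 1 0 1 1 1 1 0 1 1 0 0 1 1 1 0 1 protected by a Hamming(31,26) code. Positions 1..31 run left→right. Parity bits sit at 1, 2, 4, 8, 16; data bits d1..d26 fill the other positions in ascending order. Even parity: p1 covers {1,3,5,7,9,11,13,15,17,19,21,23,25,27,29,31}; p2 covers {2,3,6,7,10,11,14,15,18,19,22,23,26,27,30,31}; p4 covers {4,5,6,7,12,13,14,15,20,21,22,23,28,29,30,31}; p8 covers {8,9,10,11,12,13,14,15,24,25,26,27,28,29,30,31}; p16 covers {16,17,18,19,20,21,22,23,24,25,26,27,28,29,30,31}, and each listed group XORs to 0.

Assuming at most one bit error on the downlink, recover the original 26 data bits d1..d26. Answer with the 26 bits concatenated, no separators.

s1 (pos 1,3,5,7,9,11,13,15,17,19,21,23,25,27,29,31): 0⊕0⊕1⊕0⊕1⊕0⊕0⊕1⊕0⊕1⊕1⊕1⊕0⊕1⊕1⊕1 = 1
s2 (pos 2,3,6,7,10,11,14,15,18,19,22,23,26,27,30,31): 0⊕0⊕1⊕0⊕1⊕0⊕1⊕1⊕1⊕1⊕0⊕1⊕0⊕1⊕0⊕1 = 1
s4 (pos 4,5,6,7,12,13,14,15,20,21,22,23,28,29,30,31): 1⊕1⊕1⊕0⊕0⊕0⊕1⊕1⊕1⊕1⊕0⊕1⊕1⊕1⊕0⊕1 = 1
s8 (pos 8,9,10,11,12,13,14,15,24,25,26,27,28,29,30,31): 1⊕1⊕1⊕0⊕0⊕0⊕1⊕1⊕1⊕0⊕0⊕1⊕1⊕1⊕0⊕1 = 0
s16 (pos 16,17,18,19,20,21,22,23,24,25,26,27,28,29,30,31): 1⊕0⊕1⊕1⊕1⊕1⊕0⊕1⊕1⊕0⊕0⊕1⊕1⊕1⊕0⊕1 = 1
Syndrome s16…s1 = 10111 → error at position 23.
Flip position 23: 0001110111000111011110110011101 → 0001110111000111011110010011101
Read data bits from positions 3,5,6,7,9,10,11,12,13,14,15,17,18,19,20,21,22,23,24,25,26,27,28,29,30,31: 01101100011011110010011101

01101100011011110010011101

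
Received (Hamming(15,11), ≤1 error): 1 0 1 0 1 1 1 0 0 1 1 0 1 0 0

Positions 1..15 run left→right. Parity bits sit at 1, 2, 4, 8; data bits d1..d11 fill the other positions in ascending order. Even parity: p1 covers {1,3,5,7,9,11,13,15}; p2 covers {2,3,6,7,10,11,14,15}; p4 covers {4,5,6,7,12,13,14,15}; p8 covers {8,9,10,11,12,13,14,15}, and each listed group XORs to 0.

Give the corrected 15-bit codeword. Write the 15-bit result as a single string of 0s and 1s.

101011100010100

s1 (pos 1,3,5,7,9,11,13,15): 1⊕1⊕1⊕1⊕0⊕1⊕1⊕0 = 0
s2 (pos 2,3,6,7,10,11,14,15): 0⊕1⊕1⊕1⊕1⊕1⊕0⊕0 = 1
s4 (pos 4,5,6,7,12,13,14,15): 0⊕1⊕1⊕1⊕0⊕1⊕0⊕0 = 0
s8 (pos 8,9,10,11,12,13,14,15): 0⊕0⊕1⊕1⊕0⊕1⊕0⊕0 = 1
Syndrome s8…s1 = 1010 → error at position 10.
Flip position 10: 101011100110100 → 101011100010100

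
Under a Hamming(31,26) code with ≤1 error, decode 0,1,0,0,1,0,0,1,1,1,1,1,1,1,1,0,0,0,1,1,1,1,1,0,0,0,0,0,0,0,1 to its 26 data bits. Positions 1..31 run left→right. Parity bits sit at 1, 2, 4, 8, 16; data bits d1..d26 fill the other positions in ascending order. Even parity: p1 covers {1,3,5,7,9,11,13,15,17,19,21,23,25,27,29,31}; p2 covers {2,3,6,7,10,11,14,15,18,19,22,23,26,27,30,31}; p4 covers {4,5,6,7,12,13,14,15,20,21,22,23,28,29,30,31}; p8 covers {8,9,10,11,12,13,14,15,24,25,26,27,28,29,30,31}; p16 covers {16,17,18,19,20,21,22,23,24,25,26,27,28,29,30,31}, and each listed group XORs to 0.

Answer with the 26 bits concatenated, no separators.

01001101111001111100000001

s1 (pos 1,3,5,7,9,11,13,15,17,19,21,23,25,27,29,31): 0⊕0⊕1⊕0⊕1⊕1⊕1⊕1⊕0⊕1⊕1⊕1⊕0⊕0⊕0⊕1 = 1
s2 (pos 2,3,6,7,10,11,14,15,18,19,22,23,26,27,30,31): 1⊕0⊕0⊕0⊕1⊕1⊕1⊕1⊕0⊕1⊕1⊕1⊕0⊕0⊕0⊕1 = 1
s4 (pos 4,5,6,7,12,13,14,15,20,21,22,23,28,29,30,31): 0⊕1⊕0⊕0⊕1⊕1⊕1⊕1⊕1⊕1⊕1⊕1⊕0⊕0⊕0⊕1 = 0
s8 (pos 8,9,10,11,12,13,14,15,24,25,26,27,28,29,30,31): 1⊕1⊕1⊕1⊕1⊕1⊕1⊕1⊕0⊕0⊕0⊕0⊕0⊕0⊕0⊕1 = 1
s16 (pos 16,17,18,19,20,21,22,23,24,25,26,27,28,29,30,31): 0⊕0⊕0⊕1⊕1⊕1⊕1⊕1⊕0⊕0⊕0⊕0⊕0⊕0⊕0⊕1 = 0
Syndrome s16…s1 = 01011 → error at position 11.
Flip position 11: 0100100111111110001111100000001 → 0100100111011110001111100000001
Read data bits from positions 3,5,6,7,9,10,11,12,13,14,15,17,18,19,20,21,22,23,24,25,26,27,28,29,30,31: 01001101111001111100000001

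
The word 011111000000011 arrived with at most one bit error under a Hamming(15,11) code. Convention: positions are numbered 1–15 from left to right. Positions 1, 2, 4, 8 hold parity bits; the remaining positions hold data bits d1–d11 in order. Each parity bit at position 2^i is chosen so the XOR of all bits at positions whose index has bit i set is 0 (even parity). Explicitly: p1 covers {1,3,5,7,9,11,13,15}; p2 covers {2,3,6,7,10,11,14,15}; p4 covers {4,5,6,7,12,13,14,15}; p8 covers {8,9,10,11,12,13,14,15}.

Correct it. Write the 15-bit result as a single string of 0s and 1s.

011111100000011

s1 (pos 1,3,5,7,9,11,13,15): 0⊕1⊕1⊕0⊕0⊕0⊕0⊕1 = 1
s2 (pos 2,3,6,7,10,11,14,15): 1⊕1⊕1⊕0⊕0⊕0⊕1⊕1 = 1
s4 (pos 4,5,6,7,12,13,14,15): 1⊕1⊕1⊕0⊕0⊕0⊕1⊕1 = 1
s8 (pos 8,9,10,11,12,13,14,15): 0⊕0⊕0⊕0⊕0⊕0⊕1⊕1 = 0
Syndrome s8…s1 = 0111 → error at position 7.
Flip position 7: 011111000000011 → 011111100000011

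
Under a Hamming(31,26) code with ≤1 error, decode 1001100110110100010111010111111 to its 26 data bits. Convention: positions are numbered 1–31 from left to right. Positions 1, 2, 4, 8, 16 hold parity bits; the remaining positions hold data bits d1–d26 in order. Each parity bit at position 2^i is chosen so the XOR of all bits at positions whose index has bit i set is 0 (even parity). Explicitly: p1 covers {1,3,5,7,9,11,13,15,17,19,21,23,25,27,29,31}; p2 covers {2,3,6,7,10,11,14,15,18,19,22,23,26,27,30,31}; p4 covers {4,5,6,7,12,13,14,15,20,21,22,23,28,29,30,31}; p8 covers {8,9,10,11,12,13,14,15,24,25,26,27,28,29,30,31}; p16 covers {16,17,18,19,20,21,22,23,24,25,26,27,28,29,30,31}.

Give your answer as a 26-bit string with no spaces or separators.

01001011010010011010111111

s1 (pos 1,3,5,7,9,11,13,15,17,19,21,23,25,27,29,31): 1⊕0⊕1⊕0⊕1⊕1⊕0⊕0⊕0⊕0⊕1⊕0⊕0⊕1⊕1⊕1 = 0
s2 (pos 2,3,6,7,10,11,14,15,18,19,22,23,26,27,30,31): 0⊕0⊕0⊕0⊕0⊕1⊕1⊕0⊕1⊕0⊕1⊕0⊕1⊕1⊕1⊕1 = 0
s4 (pos 4,5,6,7,12,13,14,15,20,21,22,23,28,29,30,31): 1⊕1⊕0⊕0⊕1⊕0⊕1⊕0⊕1⊕1⊕1⊕0⊕1⊕1⊕1⊕1 = 1
s8 (pos 8,9,10,11,12,13,14,15,24,25,26,27,28,29,30,31): 1⊕1⊕0⊕1⊕1⊕0⊕1⊕0⊕1⊕0⊕1⊕1⊕1⊕1⊕1⊕1 = 0
s16 (pos 16,17,18,19,20,21,22,23,24,25,26,27,28,29,30,31): 0⊕0⊕1⊕0⊕1⊕1⊕1⊕0⊕1⊕0⊕1⊕1⊕1⊕1⊕1⊕1 = 1
Syndrome s16…s1 = 10100 → error at position 20.
Flip position 20: 1001100110110100010111010111111 → 1001100110110100010011010111111
Read data bits from positions 3,5,6,7,9,10,11,12,13,14,15,17,18,19,20,21,22,23,24,25,26,27,28,29,30,31: 01001011010010011010111111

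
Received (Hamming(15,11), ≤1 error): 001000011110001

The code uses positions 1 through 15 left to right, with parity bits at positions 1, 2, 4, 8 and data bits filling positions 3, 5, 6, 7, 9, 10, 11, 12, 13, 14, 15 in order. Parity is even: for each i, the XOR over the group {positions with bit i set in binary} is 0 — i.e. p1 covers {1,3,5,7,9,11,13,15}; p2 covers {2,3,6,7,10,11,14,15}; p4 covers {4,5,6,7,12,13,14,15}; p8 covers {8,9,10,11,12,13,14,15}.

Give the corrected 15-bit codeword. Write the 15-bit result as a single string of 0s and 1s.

001000011111001

s1 (pos 1,3,5,7,9,11,13,15): 0⊕1⊕0⊕0⊕1⊕1⊕0⊕1 = 0
s2 (pos 2,3,6,7,10,11,14,15): 0⊕1⊕0⊕0⊕1⊕1⊕0⊕1 = 0
s4 (pos 4,5,6,7,12,13,14,15): 0⊕0⊕0⊕0⊕0⊕0⊕0⊕1 = 1
s8 (pos 8,9,10,11,12,13,14,15): 1⊕1⊕1⊕1⊕0⊕0⊕0⊕1 = 1
Syndrome s8…s1 = 1100 → error at position 12.
Flip position 12: 001000011110001 → 001000011111001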